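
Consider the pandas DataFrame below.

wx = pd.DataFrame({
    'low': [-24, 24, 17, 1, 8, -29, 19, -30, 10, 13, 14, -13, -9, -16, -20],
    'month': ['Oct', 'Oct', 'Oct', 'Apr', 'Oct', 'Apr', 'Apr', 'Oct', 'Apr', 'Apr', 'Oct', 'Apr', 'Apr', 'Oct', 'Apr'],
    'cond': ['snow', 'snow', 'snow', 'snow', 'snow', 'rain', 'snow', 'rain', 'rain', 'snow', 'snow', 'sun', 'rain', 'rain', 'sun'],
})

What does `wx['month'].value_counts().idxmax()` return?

Apr

value_counts of month:
month
Apr    8
Oct    7
Name: count, dtype: int64
Finally, label with the largest value = Apr.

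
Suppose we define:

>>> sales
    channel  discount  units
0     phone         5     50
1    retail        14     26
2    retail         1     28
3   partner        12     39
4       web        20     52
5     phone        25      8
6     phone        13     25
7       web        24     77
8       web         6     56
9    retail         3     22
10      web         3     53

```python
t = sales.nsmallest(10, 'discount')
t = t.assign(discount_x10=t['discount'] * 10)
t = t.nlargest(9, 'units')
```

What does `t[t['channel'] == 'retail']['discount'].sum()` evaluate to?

15

take 10 rows with smallest discount:
    channel  discount  units
2    retail         1     28
9    retail         3     22
10      web         3     53
0     phone         5     50
8       web         6     56
3   partner        12     39
6     phone        13     25
1    retail        14     26
4       web        20     52
7       web        24     77
add column discount_x10 = t['discount'] * 10:
    channel  discount  units  discount_x10
2    retail         1     28            10
9    retail         3     22            30
10      web         3     53            30
0     phone         5     50            50
8       web         6     56            60
3   partner        12     39           120
6     phone        13     25           130
1    retail        14     26           140
4       web        20     52           200
7       web        24     77           240
take 9 rows with largest units:
    channel  discount  units  discount_x10
7       web        24     77           240
8       web         6     56            60
10      web         3     53            30
4       web        20     52           200
0     phone         5     50            50
3   partner        12     39           120
2    retail         1     28            10
1    retail        14     26           140
6     phone        13     25           130
filter rows where channel == 'retail':
  channel  discount  units  discount_x10
2  retail         1     28            10
1  retail        14     26           140
So sum() = 15.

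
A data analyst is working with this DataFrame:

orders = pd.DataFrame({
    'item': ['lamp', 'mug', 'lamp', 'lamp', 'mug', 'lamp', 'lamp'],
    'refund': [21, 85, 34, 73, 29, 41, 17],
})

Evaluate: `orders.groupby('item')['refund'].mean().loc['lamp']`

37.2

group by item, mean of refund:
item
lamp    37.2
mug     57.0
Name: refund, dtype: float64
Then the value at index 'lamp': 37.2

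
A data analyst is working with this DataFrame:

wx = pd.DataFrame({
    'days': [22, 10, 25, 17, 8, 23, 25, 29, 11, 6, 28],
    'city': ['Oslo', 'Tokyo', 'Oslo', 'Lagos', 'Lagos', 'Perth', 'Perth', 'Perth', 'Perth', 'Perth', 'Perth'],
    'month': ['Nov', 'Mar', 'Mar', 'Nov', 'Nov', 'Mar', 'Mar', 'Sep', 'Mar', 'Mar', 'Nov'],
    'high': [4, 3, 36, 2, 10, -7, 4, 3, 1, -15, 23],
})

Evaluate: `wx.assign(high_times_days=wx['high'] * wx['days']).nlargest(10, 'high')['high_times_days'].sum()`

1813

add column high_times_days = wx['high'] * wx['days']:
    days   city month  high  high_times_days
0     22   Oslo   Nov     4               88
1     10  Tokyo   Mar     3               30
2     25   Oslo   Mar    36              900
3     17  Lagos   Nov     2               34
4      8  Lagos   Nov    10               80
5     23  Perth   Mar    -7             -161
6     25  Perth   Mar     4              100
7     29  Perth   Sep     3               87
8     11  Perth   Mar     1               11
9      6  Perth   Mar   -15              -90
10    28  Perth   Nov    23              644
take 10 rows with largest high:
    days   city month  high  high_times_days
2     25   Oslo   Mar    36              900
10    28  Perth   Nov    23              644
4      8  Lagos   Nov    10               80
0     22   Oslo   Nov     4               88
6     25  Perth   Mar     4              100
1     10  Tokyo   Mar     3               30
7     29  Perth   Sep     3               87
3     17  Lagos   Nov     2               34
8     11  Perth   Mar     1               11
5     23  Perth   Mar    -7             -161
Then the sum of column 'high_times_days': 1813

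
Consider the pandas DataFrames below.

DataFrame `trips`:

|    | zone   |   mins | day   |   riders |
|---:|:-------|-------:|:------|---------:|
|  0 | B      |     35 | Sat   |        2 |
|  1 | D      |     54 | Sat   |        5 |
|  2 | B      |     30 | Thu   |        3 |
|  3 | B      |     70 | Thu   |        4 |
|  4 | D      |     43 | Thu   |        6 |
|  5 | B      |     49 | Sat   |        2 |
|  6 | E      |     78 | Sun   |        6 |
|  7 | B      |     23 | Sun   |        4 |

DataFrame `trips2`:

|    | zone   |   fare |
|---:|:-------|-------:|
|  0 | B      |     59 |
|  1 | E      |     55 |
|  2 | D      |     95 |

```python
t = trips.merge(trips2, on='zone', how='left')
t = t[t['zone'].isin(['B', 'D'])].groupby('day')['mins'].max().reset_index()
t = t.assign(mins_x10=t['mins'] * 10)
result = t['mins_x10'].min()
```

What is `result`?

230

merge on 'zone' (how='left') → 8 rows:
  zone  mins  day  riders  fare
0    B    35  Sat       2    59
1    D    54  Sat       5    95
2    B    30  Thu       3    59
3    B    70  Thu       4    59
4    D    43  Thu       6    95
5    B    49  Sat       2    59
6    E    78  Sun       6    55
7    B    23  Sun       4    59
filter rows where zone in ['B', 'D']:
  zone  mins  day  riders  fare
0    B    35  Sat       2    59
1    D    54  Sat       5    95
2    B    30  Thu       3    59
3    B    70  Thu       4    59
4    D    43  Thu       6    95
5    B    49  Sat       2    59
7    B    23  Sun       4    59
group by day, max of mins:
day
Sat    54
Sun    23
Thu    70
Name: mins, dtype: int64
reset_index():
   day  mins
0  Sat    54
1  Sun    23
2  Thu    70
add column mins_x10 = t['mins'] * 10:
   day  mins  mins_x10
0  Sat    54       540
1  Sun    23       230
2  Thu    70       700
Then the min of column 'mins_x10': 230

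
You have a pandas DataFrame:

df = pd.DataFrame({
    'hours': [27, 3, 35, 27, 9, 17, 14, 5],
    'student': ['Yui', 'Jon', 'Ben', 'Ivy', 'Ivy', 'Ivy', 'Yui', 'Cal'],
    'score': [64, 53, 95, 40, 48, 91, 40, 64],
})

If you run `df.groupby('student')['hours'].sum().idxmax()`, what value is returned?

Ivy

group by student, sum of hours:
student
Ben    35
Cal     5
Ivy    53
Jon     3
Yui    41
Name: hours, dtype: int64
Finally, label with the largest value = Ivy.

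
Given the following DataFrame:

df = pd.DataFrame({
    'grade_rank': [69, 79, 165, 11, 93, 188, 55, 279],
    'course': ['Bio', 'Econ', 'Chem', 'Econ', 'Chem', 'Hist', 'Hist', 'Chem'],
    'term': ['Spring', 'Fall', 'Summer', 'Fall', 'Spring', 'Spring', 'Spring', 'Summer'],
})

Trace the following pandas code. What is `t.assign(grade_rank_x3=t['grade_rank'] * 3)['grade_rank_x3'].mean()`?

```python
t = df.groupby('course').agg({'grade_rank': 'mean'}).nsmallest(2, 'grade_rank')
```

171.0

group by course, mean of grade_rank:
        grade_rank
course            
Bio           69.0
Chem         179.0
Econ          45.0
Hist         121.5
take 2 rows with smallest grade_rank:
        grade_rank
course            
Econ          45.0
Bio           69.0
add column grade_rank_x3 = t['grade_rank'] * 3:
        grade_rank  grade_rank_x3
course                           
Econ          45.0          135.0
Bio           69.0          207.0
Hence 171.0.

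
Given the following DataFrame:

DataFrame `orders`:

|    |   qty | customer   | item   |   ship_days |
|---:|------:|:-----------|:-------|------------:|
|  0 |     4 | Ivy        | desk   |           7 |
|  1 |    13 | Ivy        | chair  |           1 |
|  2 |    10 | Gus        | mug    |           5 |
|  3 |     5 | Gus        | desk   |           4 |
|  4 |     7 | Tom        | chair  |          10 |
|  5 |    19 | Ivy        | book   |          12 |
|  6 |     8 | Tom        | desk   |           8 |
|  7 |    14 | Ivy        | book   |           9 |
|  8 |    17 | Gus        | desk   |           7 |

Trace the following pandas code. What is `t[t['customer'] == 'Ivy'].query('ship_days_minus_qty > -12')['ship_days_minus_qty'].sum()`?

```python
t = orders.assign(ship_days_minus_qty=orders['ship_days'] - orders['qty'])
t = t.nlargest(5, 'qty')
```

-12

add column ship_days_minus_qty = orders['ship_days'] - orders['qty']:
   qty customer   item  ship_days  ship_days_minus_qty
0    4      Ivy   desk          7                    3
1   13      Ivy  chair          1                  -12
2   10      Gus    mug          5                   -5
3    5      Gus   desk          4                   -1
4    7      Tom  chair         10                    3
5   19      Ivy   book         12                   -7
6    8      Tom   desk          8                    0
7   14      Ivy   book          9                   -5
8   17      Gus   desk          7                  -10
take 5 rows with largest qty:
   qty customer   item  ship_days  ship_days_minus_qty
5   19      Ivy   book         12                   -7
8   17      Gus   desk          7                  -10
7   14      Ivy   book          9                   -5
1   13      Ivy  chair          1                  -12
2   10      Gus    mug          5                   -5
filter rows where customer == 'Ivy':
   qty customer   item  ship_days  ship_days_minus_qty
5   19      Ivy   book         12                   -7
7   14      Ivy   book          9                   -5
1   13      Ivy  chair          1                  -12
filter rows where ship_days_minus_qty > -12:
   qty customer  item  ship_days  ship_days_minus_qty
5   19      Ivy  book         12                   -7
7   14      Ivy  book          9                   -5
Finally, sum of column 'ship_days_minus_qty' = -12.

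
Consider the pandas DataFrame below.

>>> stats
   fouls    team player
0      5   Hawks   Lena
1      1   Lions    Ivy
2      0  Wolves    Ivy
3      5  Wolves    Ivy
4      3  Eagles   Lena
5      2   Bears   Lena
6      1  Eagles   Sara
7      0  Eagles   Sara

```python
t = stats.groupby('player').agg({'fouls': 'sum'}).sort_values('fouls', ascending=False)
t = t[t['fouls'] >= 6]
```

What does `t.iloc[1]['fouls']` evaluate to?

6

group by player, sum of fouls:
        fouls
player       
Ivy         6
Lena       10
Sara        1
sort by fouls descending:
        fouls
player       
Lena       10
Ivy         6
Sara        1
filter rows where fouls >= 6:
        fouls
player       
Lena       10
Ivy         6
Taking the value at position 1, column 'fouls' gives 6.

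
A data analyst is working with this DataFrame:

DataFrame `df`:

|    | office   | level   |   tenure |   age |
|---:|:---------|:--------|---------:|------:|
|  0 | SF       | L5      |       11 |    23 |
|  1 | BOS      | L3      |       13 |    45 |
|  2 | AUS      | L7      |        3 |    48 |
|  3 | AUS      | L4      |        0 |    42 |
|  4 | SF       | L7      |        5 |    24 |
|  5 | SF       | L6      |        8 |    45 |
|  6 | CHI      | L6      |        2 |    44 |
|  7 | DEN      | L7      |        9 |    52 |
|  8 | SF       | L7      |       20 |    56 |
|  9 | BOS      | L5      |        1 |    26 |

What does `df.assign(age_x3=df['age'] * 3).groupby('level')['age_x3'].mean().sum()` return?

add column age_x3 = df['age'] * 3:
  office level  tenure  age  age_x3
0     SF    L5      11   23      69
1    BOS    L3      13   45     135
2    AUS    L7       3   48     144
3    AUS    L4       0   42     126
4     SF    L7       5   24      72
5     SF    L6       8   45     135
6    CHI    L6       2   44     132
7    DEN    L7       9   52     156
8     SF    L7      20   56     168
9    BOS    L5       1   26      78
group by level, mean of age_x3:
level
L3    135.0
L4    126.0
L5     73.5
L6    133.5
L7    135.0
Name: age_x3, dtype: float64
sum of the resulting series → 603.0

603.0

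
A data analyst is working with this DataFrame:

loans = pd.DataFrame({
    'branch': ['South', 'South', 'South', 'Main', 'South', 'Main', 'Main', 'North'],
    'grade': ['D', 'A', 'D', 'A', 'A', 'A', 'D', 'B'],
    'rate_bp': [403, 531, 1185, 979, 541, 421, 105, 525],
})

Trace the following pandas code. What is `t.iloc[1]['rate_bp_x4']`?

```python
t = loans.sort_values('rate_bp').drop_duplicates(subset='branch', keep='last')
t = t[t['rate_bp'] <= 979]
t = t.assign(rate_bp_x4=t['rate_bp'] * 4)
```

3916

sort by rate_bp:
  branch grade  rate_bp
6   Main     D      105
0  South     D      403
5   Main     A      421
7  North     B      525
1  South     A      531
4  South     A      541
3   Main     A      979
2  South     D     1185
drop duplicate branch (keep=last):
  branch grade  rate_bp
7  North     B      525
3   Main     A      979
2  South     D     1185
filter rows where rate_bp <= 979:
  branch grade  rate_bp
7  North     B      525
3   Main     A      979
add column rate_bp_x4 = t['rate_bp'] * 4:
  branch grade  rate_bp  rate_bp_x4
7  North     B      525        2100
3   Main     A      979        3916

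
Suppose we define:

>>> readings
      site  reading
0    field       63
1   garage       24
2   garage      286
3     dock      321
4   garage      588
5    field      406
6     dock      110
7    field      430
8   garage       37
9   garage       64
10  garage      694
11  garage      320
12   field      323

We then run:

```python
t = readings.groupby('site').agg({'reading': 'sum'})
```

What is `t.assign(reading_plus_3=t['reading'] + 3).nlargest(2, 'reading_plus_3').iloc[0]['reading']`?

group by site, sum of reading:
        reading
site           
dock        431
field      1222
garage     2013
add column reading_plus_3 = t['reading'] + 3:
        reading  reading_plus_3
site                           
dock        431             434
field      1222            1225
garage     2013            2016
take 2 rows with largest reading_plus_3:
        reading  reading_plus_3
site                           
garage     2013            2016
field      1222            1225
Taking the value at position 0, column 'reading' gives 2013.

2013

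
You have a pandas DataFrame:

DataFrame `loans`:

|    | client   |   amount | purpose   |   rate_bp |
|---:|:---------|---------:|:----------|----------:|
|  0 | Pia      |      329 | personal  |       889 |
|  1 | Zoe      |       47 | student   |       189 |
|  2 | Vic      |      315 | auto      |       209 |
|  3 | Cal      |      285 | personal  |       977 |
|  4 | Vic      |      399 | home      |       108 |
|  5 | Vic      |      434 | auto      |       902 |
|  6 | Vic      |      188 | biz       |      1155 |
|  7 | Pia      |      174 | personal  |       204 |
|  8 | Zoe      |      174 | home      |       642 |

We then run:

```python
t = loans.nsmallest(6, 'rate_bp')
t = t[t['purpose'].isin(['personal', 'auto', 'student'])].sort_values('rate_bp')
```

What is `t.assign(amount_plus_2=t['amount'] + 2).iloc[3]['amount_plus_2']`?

take 6 rows with smallest rate_bp:
  client  amount   purpose  rate_bp
4    Vic     399      home      108
1    Zoe      47   student      189
7    Pia     174  personal      204
2    Vic     315      auto      209
8    Zoe     174      home      642
0    Pia     329  personal      889
filter rows where purpose in ['personal', 'auto', 'student']:
  client  amount   purpose  rate_bp
1    Zoe      47   student      189
7    Pia     174  personal      204
2    Vic     315      auto      209
0    Pia     329  personal      889
sort by rate_bp:
  client  amount   purpose  rate_bp
1    Zoe      47   student      189
7    Pia     174  personal      204
2    Vic     315      auto      209
0    Pia     329  personal      889
add column amount_plus_2 = t['amount'] + 2:
  client  amount   purpose  rate_bp  amount_plus_2
1    Zoe      47   student      189             49
7    Pia     174  personal      204            176
2    Vic     315      auto      209            317
0    Pia     329  personal      889            331
Then the value at position 3, column 'amount_plus_2': 331

331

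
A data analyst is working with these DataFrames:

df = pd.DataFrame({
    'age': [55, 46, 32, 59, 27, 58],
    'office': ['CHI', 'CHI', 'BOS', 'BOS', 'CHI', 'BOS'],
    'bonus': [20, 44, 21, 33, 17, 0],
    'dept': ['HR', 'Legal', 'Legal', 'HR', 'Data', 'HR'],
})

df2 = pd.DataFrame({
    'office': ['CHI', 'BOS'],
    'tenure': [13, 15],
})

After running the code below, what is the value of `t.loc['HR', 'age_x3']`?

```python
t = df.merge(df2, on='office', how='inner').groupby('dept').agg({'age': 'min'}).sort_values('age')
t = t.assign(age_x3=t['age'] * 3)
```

165

merge on 'office' (how='inner') → 6 rows:
   age office  bonus   dept  tenure
0   55    CHI     20     HR      13
1   46    CHI     44  Legal      13
2   32    BOS     21  Legal      15
3   59    BOS     33     HR      15
4   27    CHI     17   Data      13
5   58    BOS      0     HR      15
group by dept, min of age:
       age
dept      
Data    27
HR      55
Legal   32
sort by age:
       age
dept      
Data    27
Legal   32
HR      55
add column age_x3 = t['age'] * 3:
       age  age_x3
dept              
Data    27      81
Legal   32      96
HR      55     165
Hence 165.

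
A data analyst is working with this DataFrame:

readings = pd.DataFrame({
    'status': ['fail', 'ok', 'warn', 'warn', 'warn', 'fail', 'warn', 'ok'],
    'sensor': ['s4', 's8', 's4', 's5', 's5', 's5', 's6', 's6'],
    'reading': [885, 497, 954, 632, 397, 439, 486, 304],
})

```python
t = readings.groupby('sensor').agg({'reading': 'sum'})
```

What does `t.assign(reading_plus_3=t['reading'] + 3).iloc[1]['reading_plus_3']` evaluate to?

group by sensor, sum of reading:
        reading
sensor         
s4         1839
s5         1468
s6          790
s8          497
add column reading_plus_3 = t['reading'] + 3:
        reading  reading_plus_3
sensor                         
s4         1839            1842
s5         1468            1471
s6          790             793
s8          497             500
Then the value at position 1, column 'reading_plus_3': 1471

1471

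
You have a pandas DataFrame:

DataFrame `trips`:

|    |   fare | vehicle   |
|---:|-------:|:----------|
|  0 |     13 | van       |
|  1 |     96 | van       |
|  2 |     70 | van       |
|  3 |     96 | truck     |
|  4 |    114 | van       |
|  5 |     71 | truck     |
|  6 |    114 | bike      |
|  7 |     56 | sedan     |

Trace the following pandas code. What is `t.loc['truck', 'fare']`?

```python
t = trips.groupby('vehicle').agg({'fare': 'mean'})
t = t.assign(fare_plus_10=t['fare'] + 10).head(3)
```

83.5

group by vehicle, mean of fare:
           fare
vehicle        
bike     114.00
sedan     56.00
truck     83.50
van       73.25
add column fare_plus_10 = t['fare'] + 10:
           fare  fare_plus_10
vehicle                      
bike     114.00        124.00
sedan     56.00         66.00
truck     83.50         93.50
van       73.25         83.25
take first 3 rows:
          fare  fare_plus_10
vehicle                     
bike     114.0         124.0
sedan     56.0          66.0
truck     83.5          93.5
So loc['truck', 'fare'] = 83.5.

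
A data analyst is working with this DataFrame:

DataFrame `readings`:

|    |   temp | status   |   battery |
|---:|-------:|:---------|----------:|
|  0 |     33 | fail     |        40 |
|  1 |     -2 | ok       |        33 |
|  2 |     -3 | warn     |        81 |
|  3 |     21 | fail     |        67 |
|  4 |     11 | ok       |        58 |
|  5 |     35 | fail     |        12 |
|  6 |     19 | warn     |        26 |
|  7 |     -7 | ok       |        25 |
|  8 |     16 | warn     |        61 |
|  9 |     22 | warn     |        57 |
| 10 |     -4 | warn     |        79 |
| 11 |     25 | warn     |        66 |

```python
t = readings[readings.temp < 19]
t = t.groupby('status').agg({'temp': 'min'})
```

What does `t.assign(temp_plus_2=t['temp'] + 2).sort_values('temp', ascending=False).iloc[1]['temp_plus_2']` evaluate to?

-5

filter rows where temp < 19:
    temp status  battery
1     -2     ok       33
2     -3   warn       81
4     11     ok       58
7     -7     ok       25
8     16   warn       61
10    -4   warn       79
group by status, min of temp:
        temp
status      
ok        -7
warn      -4
add column temp_plus_2 = t['temp'] + 2:
        temp  temp_plus_2
status                   
ok        -7           -5
warn      -4           -2
sort by temp descending:
        temp  temp_plus_2
status                   
warn      -4           -2
ok        -7           -5
So iloc[1]['temp_plus_2'] = -5.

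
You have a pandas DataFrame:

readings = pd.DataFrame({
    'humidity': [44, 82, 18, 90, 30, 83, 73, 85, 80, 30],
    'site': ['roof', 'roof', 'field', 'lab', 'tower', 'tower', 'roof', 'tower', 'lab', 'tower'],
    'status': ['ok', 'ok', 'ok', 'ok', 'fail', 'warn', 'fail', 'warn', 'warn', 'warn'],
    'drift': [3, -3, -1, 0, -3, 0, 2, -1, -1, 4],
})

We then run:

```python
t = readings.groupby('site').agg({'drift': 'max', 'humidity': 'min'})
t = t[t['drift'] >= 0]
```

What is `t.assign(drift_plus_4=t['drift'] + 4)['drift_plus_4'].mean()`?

group by site: max(drift), min(humidity):
       drift  humidity
site                  
field     -1        18
lab        0        80
roof       3        44
tower      4        30
filter rows where drift >= 0:
       drift  humidity
site                  
lab        0        80
roof       3        44
tower      4        30
add column drift_plus_4 = t['drift'] + 4:
       drift  humidity  drift_plus_4
site                                
lab        0        80             4
roof       3        44             7
tower      4        30             8
Hence 6.33333333333.

6.33333333333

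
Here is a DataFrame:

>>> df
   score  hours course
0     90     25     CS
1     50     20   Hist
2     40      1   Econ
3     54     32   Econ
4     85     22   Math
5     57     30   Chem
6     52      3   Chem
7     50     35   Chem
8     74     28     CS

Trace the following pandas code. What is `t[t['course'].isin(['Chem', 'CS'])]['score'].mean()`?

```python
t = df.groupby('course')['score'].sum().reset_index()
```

group by course, sum of score:
course
CS      164
Chem    159
Econ     94
Hist     50
Math     85
Name: score, dtype: int64
reset_index():
  course  score
0     CS    164
1   Chem    159
2   Econ     94
3   Hist     50
4   Math     85
filter rows where course in ['Chem', 'CS']:
  course  score
0     CS    164
1   Chem    159
Reading off the mean of column 'score', we get 161.5.

161.5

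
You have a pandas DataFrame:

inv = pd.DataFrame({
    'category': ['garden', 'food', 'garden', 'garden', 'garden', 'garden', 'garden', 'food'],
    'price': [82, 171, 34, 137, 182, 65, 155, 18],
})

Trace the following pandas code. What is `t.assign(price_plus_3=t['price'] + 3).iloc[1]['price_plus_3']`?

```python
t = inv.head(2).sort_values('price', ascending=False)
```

take first 2 rows:
  category  price
0   garden     82
1     food    171
sort by price descending:
  category  price
1     food    171
0   garden     82
add column price_plus_3 = t['price'] + 3:
  category  price  price_plus_3
1     food    171           174
0   garden     82            85
So iloc[1]['price_plus_3'] = 85.

85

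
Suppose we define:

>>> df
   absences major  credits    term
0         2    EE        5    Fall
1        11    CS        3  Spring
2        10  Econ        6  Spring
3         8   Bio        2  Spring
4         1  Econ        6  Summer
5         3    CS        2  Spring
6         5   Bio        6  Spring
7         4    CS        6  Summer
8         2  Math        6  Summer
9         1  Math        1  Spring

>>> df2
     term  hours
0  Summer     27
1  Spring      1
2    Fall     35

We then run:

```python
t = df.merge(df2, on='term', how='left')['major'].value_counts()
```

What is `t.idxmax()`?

merge on 'term' (how='left') → 10 rows:
   absences major  credits    term  hours
0         2    EE        5    Fall     35
1        11    CS        3  Spring      1
2        10  Econ        6  Spring      1
3         8   Bio        2  Spring      1
4         1  Econ        6  Summer     27
5         3    CS        2  Spring      1
6         5   Bio        6  Spring      1
7         4    CS        6  Summer     27
8         2  Math        6  Summer     27
9         1  Math        1  Spring      1
value_counts of major:
major
CS      3
Econ    2
Bio     2
Math    2
EE      1
Name: count, dtype: int64
So idxmax() = CS.

CS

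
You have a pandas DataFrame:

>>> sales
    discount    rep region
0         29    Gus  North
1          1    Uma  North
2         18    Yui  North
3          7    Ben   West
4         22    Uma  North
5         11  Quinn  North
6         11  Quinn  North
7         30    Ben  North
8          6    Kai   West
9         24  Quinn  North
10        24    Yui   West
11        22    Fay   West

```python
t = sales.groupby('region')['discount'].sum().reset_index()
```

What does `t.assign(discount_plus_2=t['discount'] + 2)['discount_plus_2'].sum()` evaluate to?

209

group by region, sum of discount:
region
North    146
West      59
Name: discount, dtype: int64
reset_index():
  region  discount
0  North       146
1   West        59
add column discount_plus_2 = t['discount'] + 2:
  region  discount  discount_plus_2
0  North       146              148
1   West        59               61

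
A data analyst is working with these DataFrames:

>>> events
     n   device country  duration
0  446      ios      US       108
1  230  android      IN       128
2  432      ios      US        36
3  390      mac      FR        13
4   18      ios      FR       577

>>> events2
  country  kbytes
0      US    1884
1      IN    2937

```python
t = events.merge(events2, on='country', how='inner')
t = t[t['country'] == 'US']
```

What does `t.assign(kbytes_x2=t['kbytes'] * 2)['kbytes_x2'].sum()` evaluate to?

merge on 'country' (how='inner') → 3 rows:
     n   device country  duration  kbytes
0  446      ios      US       108    1884
1  230  android      IN       128    2937
2  432      ios      US        36    1884
filter rows where country == 'US':
     n device country  duration  kbytes
0  446    ios      US       108    1884
2  432    ios      US        36    1884
add column kbytes_x2 = t['kbytes'] * 2:
     n device country  duration  kbytes  kbytes_x2
0  446    ios      US       108    1884       3768
2  432    ios      US        36    1884       3768
sum of column 'kbytes_x2' → 7536

7536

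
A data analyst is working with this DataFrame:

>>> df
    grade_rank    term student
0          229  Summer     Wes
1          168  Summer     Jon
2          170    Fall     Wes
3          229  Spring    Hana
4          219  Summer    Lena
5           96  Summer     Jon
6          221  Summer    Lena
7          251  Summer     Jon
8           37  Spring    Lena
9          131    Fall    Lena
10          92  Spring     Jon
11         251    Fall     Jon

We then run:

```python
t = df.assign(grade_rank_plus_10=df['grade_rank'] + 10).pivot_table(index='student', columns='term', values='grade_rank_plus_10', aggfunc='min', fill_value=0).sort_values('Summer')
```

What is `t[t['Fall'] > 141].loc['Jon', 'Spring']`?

add column grade_rank_plus_10 = df['grade_rank'] + 10:
    grade_rank    term student  grade_rank_plus_10
0          229  Summer     Wes                 239
1          168  Summer     Jon                 178
2          170    Fall     Wes                 180
3          229  Spring    Hana                 239
4          219  Summer    Lena                 229
5           96  Summer     Jon                 106
6          221  Summer    Lena                 231
7          251  Summer     Jon                 261
8           37  Spring    Lena                  47
9          131    Fall    Lena                 141
10          92  Spring     Jon                 102
11         251    Fall     Jon                 261
pivot: rows=student, cols=term, min(grade_rank_plus_10):
term     Fall  Spring  Summer
student                      
Hana        0     239       0
Jon       261     102     106
Lena      141      47     229
Wes       180       0     239
sort by Summer:
term     Fall  Spring  Summer
student                      
Hana        0     239       0
Jon       261     102     106
Lena      141      47     229
Wes       180       0     239
filter rows where Fall > 141:
term     Fall  Spring  Summer
student                      
Jon       261     102     106
Wes       180       0     239
value at row 'Jon', column 'Spring' → 102

102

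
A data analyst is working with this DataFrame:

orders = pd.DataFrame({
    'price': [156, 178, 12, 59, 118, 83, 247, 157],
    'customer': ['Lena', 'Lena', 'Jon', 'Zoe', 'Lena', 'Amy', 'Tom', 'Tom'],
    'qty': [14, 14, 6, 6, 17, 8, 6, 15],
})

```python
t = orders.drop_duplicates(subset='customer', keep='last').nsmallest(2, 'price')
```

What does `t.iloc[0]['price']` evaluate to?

12

drop duplicate customer (keep=last):
   price customer  qty
2     12      Jon    6
3     59      Zoe    6
4    118     Lena   17
5     83      Amy    8
7    157      Tom   15
take 2 rows with smallest price:
   price customer  qty
2     12      Jon    6
3     59      Zoe    6
The value at position 0, column 'price' is 12.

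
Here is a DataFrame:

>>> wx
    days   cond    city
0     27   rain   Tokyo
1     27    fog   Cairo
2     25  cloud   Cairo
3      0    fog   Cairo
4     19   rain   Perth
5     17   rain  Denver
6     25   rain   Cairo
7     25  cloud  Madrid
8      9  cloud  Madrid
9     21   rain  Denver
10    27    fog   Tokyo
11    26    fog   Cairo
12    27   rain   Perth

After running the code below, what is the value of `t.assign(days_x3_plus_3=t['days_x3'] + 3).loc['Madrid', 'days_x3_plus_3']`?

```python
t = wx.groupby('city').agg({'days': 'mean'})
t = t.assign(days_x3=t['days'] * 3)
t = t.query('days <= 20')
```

54.0

group by city, mean of days:
        days
city        
Cairo   20.6
Denver  19.0
Madrid  17.0
Perth   23.0
Tokyo   27.0
add column days_x3 = t['days'] * 3:
        days  days_x3
city                 
Cairo   20.6     61.8
Denver  19.0     57.0
Madrid  17.0     51.0
Perth   23.0     69.0
Tokyo   27.0     81.0
filter rows where days <= 20:
        days  days_x3
city                 
Denver  19.0     57.0
Madrid  17.0     51.0
add column days_x3_plus_3 = t['days_x3'] + 3:
        days  days_x3  days_x3_plus_3
city                                 
Denver  19.0     57.0            60.0
Madrid  17.0     51.0            54.0
So loc['Madrid', 'days_x3_plus_3'] = 54.0.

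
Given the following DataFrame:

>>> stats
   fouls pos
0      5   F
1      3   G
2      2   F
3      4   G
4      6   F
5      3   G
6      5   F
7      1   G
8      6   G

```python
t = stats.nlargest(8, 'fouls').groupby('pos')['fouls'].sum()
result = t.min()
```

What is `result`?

take 8 rows with largest fouls:
   fouls pos
4      6   F
8      6   G
0      5   F
6      5   F
3      4   G
1      3   G
5      3   G
2      2   F
group by pos, sum of fouls:
pos
F    18
G    16
Name: fouls, dtype: int64
Finally, min of the resulting series = 16.

16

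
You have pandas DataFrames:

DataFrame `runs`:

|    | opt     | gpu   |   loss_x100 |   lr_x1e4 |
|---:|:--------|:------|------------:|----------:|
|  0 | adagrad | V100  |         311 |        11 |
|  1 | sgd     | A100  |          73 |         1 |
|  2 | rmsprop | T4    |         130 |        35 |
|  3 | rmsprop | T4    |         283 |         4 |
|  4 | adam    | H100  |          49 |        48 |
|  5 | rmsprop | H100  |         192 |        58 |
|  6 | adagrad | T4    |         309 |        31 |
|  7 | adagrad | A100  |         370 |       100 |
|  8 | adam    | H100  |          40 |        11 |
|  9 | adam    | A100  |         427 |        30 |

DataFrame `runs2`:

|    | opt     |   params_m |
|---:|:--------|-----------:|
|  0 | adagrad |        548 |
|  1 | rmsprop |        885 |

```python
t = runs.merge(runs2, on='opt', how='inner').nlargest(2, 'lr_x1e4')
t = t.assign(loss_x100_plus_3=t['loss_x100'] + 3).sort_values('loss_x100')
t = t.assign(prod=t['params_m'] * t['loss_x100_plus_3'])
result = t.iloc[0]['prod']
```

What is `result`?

merge on 'opt' (how='inner') → 6 rows:
       opt   gpu  loss_x100  lr_x1e4  params_m
0  adagrad  V100        311       11       548
1  rmsprop    T4        130       35       885
2  rmsprop    T4        283        4       885
3  rmsprop  H100        192       58       885
4  adagrad    T4        309       31       548
5  adagrad  A100        370      100       548
take 2 rows with largest lr_x1e4:
       opt   gpu  loss_x100  lr_x1e4  params_m
5  adagrad  A100        370      100       548
3  rmsprop  H100        192       58       885
add column loss_x100_plus_3 = t['loss_x100'] + 3:
       opt   gpu  loss_x100  lr_x1e4  params_m  loss_x100_plus_3
5  adagrad  A100        370      100       548               373
3  rmsprop  H100        192       58       885               195
sort by loss_x100:
       opt   gpu  loss_x100  lr_x1e4  params_m  loss_x100_plus_3
3  rmsprop  H100        192       58       885               195
5  adagrad  A100        370      100       548               373
add column prod = t['params_m'] * t['loss_x100_plus_3']:
       opt   gpu  loss_x100  lr_x1e4  params_m  loss_x100_plus_3    prod
3  rmsprop  H100        192       58       885               195  172575
5  adagrad  A100        370      100       548               373  204404
Hence 172575.

172575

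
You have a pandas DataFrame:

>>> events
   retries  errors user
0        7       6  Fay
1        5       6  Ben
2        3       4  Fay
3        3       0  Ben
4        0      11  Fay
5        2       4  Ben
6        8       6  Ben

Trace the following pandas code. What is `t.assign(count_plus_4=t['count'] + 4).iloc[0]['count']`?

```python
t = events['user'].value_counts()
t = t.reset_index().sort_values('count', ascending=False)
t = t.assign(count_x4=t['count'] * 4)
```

value_counts of user:
user
Ben    4
Fay    3
Name: count, dtype: int64
reset_index():
  user  count
0  Ben      4
1  Fay      3
sort by count descending:
  user  count
0  Ben      4
1  Fay      3
add column count_x4 = t['count'] * 4:
  user  count  count_x4
0  Ben      4        16
1  Fay      3        12
add column count_plus_4 = t['count'] + 4:
  user  count  count_x4  count_plus_4
0  Ben      4        16             8
1  Fay      3        12             7

4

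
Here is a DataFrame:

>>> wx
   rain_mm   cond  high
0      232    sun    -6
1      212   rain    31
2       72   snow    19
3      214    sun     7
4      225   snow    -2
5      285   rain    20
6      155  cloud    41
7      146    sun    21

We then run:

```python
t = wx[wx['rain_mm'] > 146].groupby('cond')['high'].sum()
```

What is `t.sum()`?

91

filter rows where rain_mm > 146:
   rain_mm   cond  high
0      232    sun    -6
1      212   rain    31
3      214    sun     7
4      225   snow    -2
5      285   rain    20
6      155  cloud    41
group by cond, sum of high:
cond
cloud    41
rain     51
snow     -2
sun       1
Name: high, dtype: int64
sum of the resulting series → 91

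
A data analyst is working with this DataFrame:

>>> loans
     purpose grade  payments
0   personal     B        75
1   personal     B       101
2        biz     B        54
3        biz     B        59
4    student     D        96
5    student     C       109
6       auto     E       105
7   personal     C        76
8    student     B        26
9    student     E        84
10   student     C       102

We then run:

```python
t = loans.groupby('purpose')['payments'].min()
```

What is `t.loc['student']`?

group by purpose, min of payments:
purpose
auto        105
biz          54
personal     75
student      26
Name: payments, dtype: int64

26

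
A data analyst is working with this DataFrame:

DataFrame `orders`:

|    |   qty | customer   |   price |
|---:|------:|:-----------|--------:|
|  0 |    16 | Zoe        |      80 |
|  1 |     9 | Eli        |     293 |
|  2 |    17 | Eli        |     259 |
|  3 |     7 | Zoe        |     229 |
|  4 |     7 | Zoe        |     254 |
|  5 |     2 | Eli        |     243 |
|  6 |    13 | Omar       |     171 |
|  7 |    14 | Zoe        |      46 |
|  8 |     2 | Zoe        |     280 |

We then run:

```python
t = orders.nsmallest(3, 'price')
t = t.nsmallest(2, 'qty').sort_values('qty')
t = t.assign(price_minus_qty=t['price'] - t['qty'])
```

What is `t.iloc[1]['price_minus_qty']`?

take 3 rows with smallest price:
   qty customer  price
7   14      Zoe     46
0   16      Zoe     80
6   13     Omar    171
take 2 rows with smallest qty:
   qty customer  price
6   13     Omar    171
7   14      Zoe     46
sort by qty:
   qty customer  price
6   13     Omar    171
7   14      Zoe     46
add column price_minus_qty = t['price'] - t['qty']:
   qty customer  price  price_minus_qty
6   13     Omar    171              158
7   14      Zoe     46               32
The value at position 1, column 'price_minus_qty' is 32.

32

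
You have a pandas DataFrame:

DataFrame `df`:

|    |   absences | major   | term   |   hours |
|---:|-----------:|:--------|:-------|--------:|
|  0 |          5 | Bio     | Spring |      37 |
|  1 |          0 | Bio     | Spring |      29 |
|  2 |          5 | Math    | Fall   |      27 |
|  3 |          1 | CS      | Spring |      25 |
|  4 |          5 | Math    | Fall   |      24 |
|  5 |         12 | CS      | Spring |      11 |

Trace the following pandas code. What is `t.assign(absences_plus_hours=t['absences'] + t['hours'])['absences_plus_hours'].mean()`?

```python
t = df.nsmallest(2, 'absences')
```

take 2 rows with smallest absences:
   absences major    term  hours
1         0   Bio  Spring     29
3         1    CS  Spring     25
add column absences_plus_hours = t['absences'] + t['hours']:
   absences major    term  hours  absences_plus_hours
1         0   Bio  Spring     29                   29
3         1    CS  Spring     25                   26
Hence 27.5.

27.5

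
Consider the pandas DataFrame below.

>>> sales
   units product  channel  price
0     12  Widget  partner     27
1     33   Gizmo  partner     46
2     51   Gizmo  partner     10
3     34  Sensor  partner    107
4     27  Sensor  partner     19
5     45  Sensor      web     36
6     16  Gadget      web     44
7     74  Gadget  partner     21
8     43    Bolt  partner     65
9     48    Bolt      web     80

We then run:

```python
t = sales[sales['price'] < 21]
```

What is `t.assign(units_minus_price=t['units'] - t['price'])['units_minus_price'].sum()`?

49

filter rows where price < 21:
   units product  channel  price
2     51   Gizmo  partner     10
4     27  Sensor  partner     19
add column units_minus_price = t['units'] - t['price']:
   units product  channel  price  units_minus_price
2     51   Gizmo  partner     10                 41
4     27  Sensor  partner     19                  8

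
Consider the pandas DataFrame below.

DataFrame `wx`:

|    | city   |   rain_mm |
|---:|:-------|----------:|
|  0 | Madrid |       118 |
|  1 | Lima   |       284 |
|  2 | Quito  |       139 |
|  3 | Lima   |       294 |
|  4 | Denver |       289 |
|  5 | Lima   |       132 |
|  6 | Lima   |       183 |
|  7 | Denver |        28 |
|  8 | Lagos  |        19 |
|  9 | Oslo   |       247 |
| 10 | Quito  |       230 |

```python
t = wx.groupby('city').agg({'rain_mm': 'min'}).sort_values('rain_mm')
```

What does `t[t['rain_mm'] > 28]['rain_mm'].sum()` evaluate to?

636

group by city, min of rain_mm:
        rain_mm
city           
Denver       28
Lagos        19
Lima        132
Madrid      118
Oslo        247
Quito       139
sort by rain_mm:
        rain_mm
city           
Lagos        19
Denver       28
Madrid      118
Lima        132
Quito       139
Oslo        247
filter rows where rain_mm > 28:
        rain_mm
city           
Madrid      118
Lima        132
Quito       139
Oslo        247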